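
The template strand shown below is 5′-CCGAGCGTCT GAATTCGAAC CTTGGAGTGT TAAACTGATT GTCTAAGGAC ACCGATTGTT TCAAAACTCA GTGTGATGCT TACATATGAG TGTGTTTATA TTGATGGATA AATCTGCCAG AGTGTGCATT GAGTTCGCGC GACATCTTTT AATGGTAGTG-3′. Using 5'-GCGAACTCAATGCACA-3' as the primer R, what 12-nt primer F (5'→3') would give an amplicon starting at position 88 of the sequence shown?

The reverse primer's reverse complement TGTGCATTGAGTTCGC matches the template at positions 123–138; the product starts at position 88.
The forward primer is identical to the top strand over positions 88–99: GAGTGTGTTTAT.

5'-GAGTGTGTTTAT-3'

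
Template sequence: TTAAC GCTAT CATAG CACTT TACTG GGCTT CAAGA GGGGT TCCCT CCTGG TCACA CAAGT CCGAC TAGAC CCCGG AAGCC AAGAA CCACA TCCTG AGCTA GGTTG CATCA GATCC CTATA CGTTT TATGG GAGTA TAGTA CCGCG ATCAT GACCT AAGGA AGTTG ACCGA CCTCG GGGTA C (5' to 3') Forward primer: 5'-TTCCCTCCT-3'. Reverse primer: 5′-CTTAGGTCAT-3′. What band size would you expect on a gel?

Scanning the template, TTCCCTCCT occurs at positions 40–48; this primer anneals to the bottom strand there with its 3' end pointing downstream.
The reverse primer's reverse complement is ATGACCTAAG, which matches the template at positions 149–158.
The product runs from position 40 to position 158, so its length is 158 − 40 + 1 = 119 bp.

119 bp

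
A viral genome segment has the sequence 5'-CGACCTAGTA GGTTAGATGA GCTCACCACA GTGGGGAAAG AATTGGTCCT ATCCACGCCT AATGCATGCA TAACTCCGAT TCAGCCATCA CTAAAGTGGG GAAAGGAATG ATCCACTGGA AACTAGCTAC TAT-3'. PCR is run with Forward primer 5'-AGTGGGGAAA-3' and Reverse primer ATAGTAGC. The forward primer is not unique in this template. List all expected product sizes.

The forward primer AGTGGGGAAA matches the top strand at positions 30–39, 95–104.
The reverse primer's reverse complement is GCTACTAT, matching at positions 126–133.
Each forward site pairs with the reverse site to give a product ending at position 133: sizes 104, 39 bp.

104 bp, 39 bp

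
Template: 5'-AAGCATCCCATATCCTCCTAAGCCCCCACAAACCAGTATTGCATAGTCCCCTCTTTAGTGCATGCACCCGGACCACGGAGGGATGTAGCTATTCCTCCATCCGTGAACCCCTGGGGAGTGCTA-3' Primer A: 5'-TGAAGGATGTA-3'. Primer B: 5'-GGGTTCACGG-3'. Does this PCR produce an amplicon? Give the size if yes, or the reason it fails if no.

No product — primer A has no binding site in the template.

Primer A (TGAAGGATGTA) does not match the top strand, and its reverse complement TACATCCTTCA does not match either.
With no annealing site for primer A, no amplification occurs.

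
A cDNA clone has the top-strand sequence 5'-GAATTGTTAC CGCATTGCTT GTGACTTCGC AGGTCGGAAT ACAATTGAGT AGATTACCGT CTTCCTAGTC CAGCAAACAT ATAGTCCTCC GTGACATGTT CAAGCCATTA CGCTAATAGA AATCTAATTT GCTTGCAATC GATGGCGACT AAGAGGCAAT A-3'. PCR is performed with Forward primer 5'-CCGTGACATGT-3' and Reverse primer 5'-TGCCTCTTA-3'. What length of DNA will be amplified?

70 bp

Forward primer CCGTGACATGT is found on the top strand at positions 89–99.
Reverse complement of the reverse primer: TAAGAGGCA. This occurs on the top strand at positions 150–158.
The product runs from position 89 to position 158, so its length is 158 − 89 + 1 = 70 bp.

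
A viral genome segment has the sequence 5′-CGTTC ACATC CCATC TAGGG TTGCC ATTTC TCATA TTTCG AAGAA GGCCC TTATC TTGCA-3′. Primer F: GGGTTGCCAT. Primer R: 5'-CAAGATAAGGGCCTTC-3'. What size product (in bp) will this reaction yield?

41 bp

Scanning the template, GGGTTGCCAT occurs at positions 18–27; this primer anneals to the bottom strand there with its 3' end pointing downstream.
Taking the reverse complement of CAAGATAAGGGCCTTC gives GAAGGCCCTTATCTTG, found at positions 43–58 on the template; the primer anneals here to the top strand with its 3' end pointing upstream.
Product length = (reverse-primer end) − (forward-primer start) + 1 = 58 − 18 + 1 = 41 bp.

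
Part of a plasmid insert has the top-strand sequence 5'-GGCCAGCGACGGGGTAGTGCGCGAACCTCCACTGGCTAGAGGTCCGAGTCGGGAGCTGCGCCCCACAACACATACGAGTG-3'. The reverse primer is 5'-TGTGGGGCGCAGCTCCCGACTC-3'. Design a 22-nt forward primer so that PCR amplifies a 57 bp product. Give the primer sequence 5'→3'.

The reverse primer's reverse complement GAGTCGGGAGCTGCGCCCCACA matches the template at positions 46–67, so the product ends at position 67.
A 57 bp product then starts at position 67 − 57 + 1 = 11.
The forward primer is identical to the top strand there: GGGGTAGTGCGCGAACCTCCAC.

5'-GGGGTAGTGCGCGAACCTCCAC-3'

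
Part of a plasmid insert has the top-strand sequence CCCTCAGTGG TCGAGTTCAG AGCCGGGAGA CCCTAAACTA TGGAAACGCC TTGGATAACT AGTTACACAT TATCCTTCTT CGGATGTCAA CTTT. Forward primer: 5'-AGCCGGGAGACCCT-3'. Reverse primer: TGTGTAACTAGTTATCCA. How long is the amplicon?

49 bp

Forward primer AGCCGGGAGACCCT is found on the top strand at positions 21–34.
The reverse primer's reverse complement is TGGATAACTAGTTACACA, which matches the template at positions 52–69.
Product length = (reverse-primer end) − (forward-primer start) + 1 = 69 − 21 + 1 = 49 bp.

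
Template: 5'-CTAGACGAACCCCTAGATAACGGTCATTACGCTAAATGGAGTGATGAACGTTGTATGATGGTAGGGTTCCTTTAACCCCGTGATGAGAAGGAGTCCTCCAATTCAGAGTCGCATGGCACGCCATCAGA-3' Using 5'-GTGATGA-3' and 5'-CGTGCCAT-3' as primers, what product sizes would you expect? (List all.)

80 bp, 41 bp

The forward primer GTGATGA matches the top strand at positions 41–47, 80–86.
The reverse primer's reverse complement is ATGGCACG, matching at positions 113–120.
Each forward site pairs with the reverse site to give a product ending at position 120: sizes 80, 41 bp.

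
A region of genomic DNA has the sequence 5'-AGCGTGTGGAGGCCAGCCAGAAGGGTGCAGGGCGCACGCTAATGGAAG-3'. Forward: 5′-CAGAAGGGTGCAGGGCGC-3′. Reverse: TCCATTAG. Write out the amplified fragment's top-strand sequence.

5'-CAGAAGGGTGCAGGGCGCACGCTAATGGA-3'

Forward primer CAGAAGGGTGCAGGGCGC is found on the top strand at positions 18–35.
Reverse complement of the reverse primer: CTAATGGA. This occurs on the top strand at positions 39–46.
The product is the template from position 18 through 46 (29 bp).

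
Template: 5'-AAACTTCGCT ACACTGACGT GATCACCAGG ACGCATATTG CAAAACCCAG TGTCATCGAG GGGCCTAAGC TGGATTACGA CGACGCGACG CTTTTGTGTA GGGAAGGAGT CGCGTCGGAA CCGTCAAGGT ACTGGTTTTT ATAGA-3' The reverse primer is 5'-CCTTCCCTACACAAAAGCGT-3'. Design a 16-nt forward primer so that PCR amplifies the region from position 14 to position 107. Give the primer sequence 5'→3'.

5'-CTGACGTGATCACCAG-3'

The reverse primer's reverse complement ACGCTTTTGTGTAGGGAAGG matches the template at positions 88–107; the product starts at position 14.
The forward primer is identical to the top strand over positions 14–29: CTGACGTGATCACCAG.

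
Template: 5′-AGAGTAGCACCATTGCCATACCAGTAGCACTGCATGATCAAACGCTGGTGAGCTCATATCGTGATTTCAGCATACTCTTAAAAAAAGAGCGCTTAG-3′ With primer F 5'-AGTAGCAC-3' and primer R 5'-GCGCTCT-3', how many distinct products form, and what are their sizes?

The forward primer AGTAGCAC matches the top strand at positions 3–10, 23–30.
The reverse primer's reverse complement is AGAGCGC, matching at positions 86–92.
Each forward site pairs with the reverse site to give a product ending at position 92: sizes 90, 70 bp.

Two products: 90 bp, 70 bp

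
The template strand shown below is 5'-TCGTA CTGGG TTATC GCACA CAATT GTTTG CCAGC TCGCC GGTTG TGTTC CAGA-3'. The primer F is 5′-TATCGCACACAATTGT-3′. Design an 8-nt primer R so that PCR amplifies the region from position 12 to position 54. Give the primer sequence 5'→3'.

5'-TCTGGAAC-3'

The product's 3' end on the top strand is position 54.
The reverse primer anneals to the top strand over positions 47–54, i.e. to GTTCCAGA.
Its sequence written 5'→3' is the reverse complement: TCTGGAAC.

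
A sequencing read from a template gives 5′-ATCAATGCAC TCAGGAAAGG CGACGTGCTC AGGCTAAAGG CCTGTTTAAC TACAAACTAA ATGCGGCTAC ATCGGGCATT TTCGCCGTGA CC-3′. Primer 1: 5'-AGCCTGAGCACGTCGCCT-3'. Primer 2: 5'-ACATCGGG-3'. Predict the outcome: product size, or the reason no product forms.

No product — the primers' 3' ends point away from each other.

Primer 1 (AGCCTGAGCACGTCGCCT) has reverse complement AGGCGACGTGCTCAGGCT, which matches the top strand at positions 18–35; primer 1 anneals to the top strand there with its 3' end pointing upstream toward position 18.
Primer 2 (ACATCGGG) matches the top strand directly at positions 69–76; it anneals to the bottom strand with its 3' end pointing downstream toward position 76.
The 3' ends diverge (primer 1 extends toward position 1, primer 2 toward position 92), so the primers never converge on a shared product.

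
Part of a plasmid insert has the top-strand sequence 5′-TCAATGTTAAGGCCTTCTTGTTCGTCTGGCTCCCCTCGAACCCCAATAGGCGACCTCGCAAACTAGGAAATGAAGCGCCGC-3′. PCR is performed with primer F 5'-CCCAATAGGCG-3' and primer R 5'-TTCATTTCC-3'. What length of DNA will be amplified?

33 bp

Scanning the template, CCCAATAGGCG occurs at positions 42–52; this primer anneals to the bottom strand there with its 3' end pointing downstream.
Reverse complement of the reverse primer: GGAAATGAA. This occurs on the top strand at positions 66–74.
Amplicon spans positions 42–74: 33 bp.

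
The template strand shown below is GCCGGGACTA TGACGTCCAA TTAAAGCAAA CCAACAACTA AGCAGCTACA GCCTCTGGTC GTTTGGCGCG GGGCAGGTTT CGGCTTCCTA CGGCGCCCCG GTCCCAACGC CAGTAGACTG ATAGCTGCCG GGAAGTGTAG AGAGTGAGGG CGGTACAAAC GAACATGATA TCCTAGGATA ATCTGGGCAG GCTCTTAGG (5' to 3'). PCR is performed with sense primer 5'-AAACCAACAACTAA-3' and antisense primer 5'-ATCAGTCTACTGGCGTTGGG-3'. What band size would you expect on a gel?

95 bp

Forward primer AAACCAACAACTAA is found on the top strand at positions 28–41.
The reverse primer's reverse complement is CCCAACGCCAGTAGACTGAT, which matches the template at positions 103–122.
Amplicon spans positions 28–122: 95 bp.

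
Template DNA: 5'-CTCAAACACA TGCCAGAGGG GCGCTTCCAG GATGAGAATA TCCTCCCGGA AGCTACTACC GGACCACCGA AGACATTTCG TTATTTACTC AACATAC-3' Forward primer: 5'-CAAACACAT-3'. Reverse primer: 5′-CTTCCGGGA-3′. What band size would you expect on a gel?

The forward primer matches the template at positions 3–11.
The reverse primer's reverse complement is TCCCGGAAG, which matches the template at positions 44–52.
Amplicon spans positions 3–52: 50 bp.

50 bp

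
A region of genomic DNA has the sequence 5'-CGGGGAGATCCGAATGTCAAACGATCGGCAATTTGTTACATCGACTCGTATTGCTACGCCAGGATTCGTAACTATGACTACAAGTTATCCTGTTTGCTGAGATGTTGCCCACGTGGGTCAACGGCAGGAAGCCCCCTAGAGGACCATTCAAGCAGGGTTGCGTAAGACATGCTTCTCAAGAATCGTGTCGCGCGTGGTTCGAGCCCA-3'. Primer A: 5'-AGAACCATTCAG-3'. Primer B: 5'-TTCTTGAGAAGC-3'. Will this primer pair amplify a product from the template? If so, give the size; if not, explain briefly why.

Primer A (AGAACCATTCAG) does not match the top strand, and its reverse complement CTGAATGGTTCT does not match either.
With no annealing site for primer A, no amplification occurs.

No product — primer A has no binding site in the template.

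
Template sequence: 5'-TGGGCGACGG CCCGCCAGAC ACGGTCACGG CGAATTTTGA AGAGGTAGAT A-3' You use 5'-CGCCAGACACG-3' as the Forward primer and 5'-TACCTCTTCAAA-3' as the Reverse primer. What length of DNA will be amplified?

Scanning the template, CGCCAGACACG occurs at positions 13–23; this primer anneals to the bottom strand there with its 3' end pointing downstream.
The reverse primer's reverse complement is TTTGAAGAGGTA, which matches the template at positions 36–47.
The product runs from position 13 to position 47, so its length is 47 − 13 + 1 = 35 bp.

35 bp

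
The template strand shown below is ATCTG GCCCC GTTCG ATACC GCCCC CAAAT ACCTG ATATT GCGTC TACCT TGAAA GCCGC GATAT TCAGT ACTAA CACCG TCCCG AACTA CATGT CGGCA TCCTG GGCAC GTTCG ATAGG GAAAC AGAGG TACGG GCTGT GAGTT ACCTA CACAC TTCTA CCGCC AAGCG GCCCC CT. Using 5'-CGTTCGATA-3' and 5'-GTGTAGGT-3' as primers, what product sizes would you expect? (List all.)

144 bp, 44 bp

The forward primer CGTTCGATA matches the top strand at positions 10–18, 110–118.
The reverse primer's reverse complement is ACCTACAC, matching at positions 146–153.
Each forward site pairs with the reverse site to give a product ending at position 153: sizes 144, 44 bp.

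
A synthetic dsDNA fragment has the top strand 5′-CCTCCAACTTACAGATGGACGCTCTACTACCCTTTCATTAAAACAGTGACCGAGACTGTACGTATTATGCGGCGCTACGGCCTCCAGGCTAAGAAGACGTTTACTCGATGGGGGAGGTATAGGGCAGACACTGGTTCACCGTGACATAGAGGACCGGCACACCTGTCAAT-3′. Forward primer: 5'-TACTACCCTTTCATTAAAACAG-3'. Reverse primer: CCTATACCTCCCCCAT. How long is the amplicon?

99 bp

Forward primer TACTACCCTTTCATTAAAACAG is found on the top strand at positions 25–46.
Taking the reverse complement of CCTATACCTCCCCCAT gives ATGGGGGAGGTATAGG, found at positions 108–123 on the template; the primer anneals here to the top strand with its 3' end pointing upstream.
Amplicon spans positions 25–123: 99 bp.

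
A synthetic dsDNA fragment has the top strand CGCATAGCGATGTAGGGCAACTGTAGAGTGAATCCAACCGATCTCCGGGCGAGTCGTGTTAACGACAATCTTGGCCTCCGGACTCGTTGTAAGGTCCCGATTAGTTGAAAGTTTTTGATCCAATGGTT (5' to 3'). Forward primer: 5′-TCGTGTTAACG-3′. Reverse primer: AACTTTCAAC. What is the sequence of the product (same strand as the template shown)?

5'-TCGTGTTAACGACAATCTTGGCCTCCGGACTCGTTGTAAGGTCCCGATTAGTTGAAAGTT-3'

Forward primer TCGTGTTAACG is found on the top strand at positions 54–64.
Taking the reverse complement of AACTTTCAAC gives GTTGAAAGTT, found at positions 104–113 on the template; the primer anneals here to the top strand with its 3' end pointing upstream.
The product is the template from position 54 through 113 (60 bp).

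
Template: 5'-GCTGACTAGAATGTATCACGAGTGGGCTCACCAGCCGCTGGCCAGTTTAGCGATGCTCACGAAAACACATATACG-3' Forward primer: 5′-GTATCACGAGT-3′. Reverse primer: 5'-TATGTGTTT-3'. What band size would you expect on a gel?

The forward primer matches the template at positions 13–23.
The reverse primer's reverse complement is AAACACATA, which matches the template at positions 63–71.
Product length = (reverse-primer end) − (forward-primer start) + 1 = 71 − 13 + 1 = 59 bp.

59 bp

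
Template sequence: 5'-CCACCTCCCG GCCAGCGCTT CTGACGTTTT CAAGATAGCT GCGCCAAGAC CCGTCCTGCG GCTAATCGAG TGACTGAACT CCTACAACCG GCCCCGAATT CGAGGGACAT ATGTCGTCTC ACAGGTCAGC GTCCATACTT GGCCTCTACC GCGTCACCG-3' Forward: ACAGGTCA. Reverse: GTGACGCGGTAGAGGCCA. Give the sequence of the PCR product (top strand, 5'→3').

The forward primer matches the template at positions 121–128.
Taking the reverse complement of GTGACGCGGTAGAGGCCA gives TGGCCTCTACCGCGTCAC, found at positions 140–157 on the template; the primer anneals here to the top strand with its 3' end pointing upstream.
The product is the template from position 121 through 157 (37 bp).

5'-ACAGGTCAGCGTCCATACTTGGCCTCTACCGCGTCAC-3'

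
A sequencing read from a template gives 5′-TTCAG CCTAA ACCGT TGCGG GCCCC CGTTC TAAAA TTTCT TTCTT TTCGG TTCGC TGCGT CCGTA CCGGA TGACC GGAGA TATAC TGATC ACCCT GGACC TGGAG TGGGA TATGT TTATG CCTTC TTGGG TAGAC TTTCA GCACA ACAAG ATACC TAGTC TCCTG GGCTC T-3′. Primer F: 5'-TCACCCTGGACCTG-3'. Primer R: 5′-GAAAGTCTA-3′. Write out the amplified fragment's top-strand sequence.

5'-TCACCCTGGACCTGGAGTGGGATATGTTTATGCCTTCTTGGGTAGACTTTC-3'

Scanning the template, TCACCCTGGACCTG occurs at positions 89–102; this primer anneals to the bottom strand there with its 3' end pointing downstream.
Reverse complement of the reverse primer: TAGACTTTC. This occurs on the top strand at positions 131–139.
The product is the template from position 89 through 139 (51 bp).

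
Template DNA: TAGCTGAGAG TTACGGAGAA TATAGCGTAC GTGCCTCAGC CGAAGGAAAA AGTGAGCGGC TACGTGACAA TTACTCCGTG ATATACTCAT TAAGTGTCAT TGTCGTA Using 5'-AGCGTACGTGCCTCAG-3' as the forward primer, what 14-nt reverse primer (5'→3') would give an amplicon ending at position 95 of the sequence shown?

The forward primer binds at positions 24–39; the product's 3' end on the top strand is position 95.
The reverse primer anneals to the top strand over positions 82–95, i.e. to TATACTCATTAAGT.
Its sequence written 5'→3' is the reverse complement: ACTTAATGAGTATA.

5'-ACTTAATGAGTATA-3'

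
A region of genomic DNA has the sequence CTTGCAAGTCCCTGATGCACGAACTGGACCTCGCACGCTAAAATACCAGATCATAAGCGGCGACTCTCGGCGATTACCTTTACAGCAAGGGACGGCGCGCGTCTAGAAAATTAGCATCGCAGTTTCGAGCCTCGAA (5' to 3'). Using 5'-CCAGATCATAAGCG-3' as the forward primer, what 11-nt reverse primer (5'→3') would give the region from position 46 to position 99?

The product's 3' end on the top strand is position 99.
The reverse primer anneals to the top strand over positions 89–99, i.e. to GGGACGGCGCG.
Its sequence written 5'→3' is the reverse complement: CGCGCCGTCCC.

5'-CGCGCCGTCCC-3'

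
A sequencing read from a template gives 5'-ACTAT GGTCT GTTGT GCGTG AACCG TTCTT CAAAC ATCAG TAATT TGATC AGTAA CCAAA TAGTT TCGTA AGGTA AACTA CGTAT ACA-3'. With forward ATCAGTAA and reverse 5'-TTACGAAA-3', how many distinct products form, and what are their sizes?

The forward primer ATCAGTAA matches the top strand at positions 36–43, 48–55.
The reverse primer's reverse complement is TTTCGTAA, matching at positions 64–71.
Each forward site pairs with the reverse site to give a product ending at position 71: sizes 36, 24 bp.

Two products: 36 bp, 24 bp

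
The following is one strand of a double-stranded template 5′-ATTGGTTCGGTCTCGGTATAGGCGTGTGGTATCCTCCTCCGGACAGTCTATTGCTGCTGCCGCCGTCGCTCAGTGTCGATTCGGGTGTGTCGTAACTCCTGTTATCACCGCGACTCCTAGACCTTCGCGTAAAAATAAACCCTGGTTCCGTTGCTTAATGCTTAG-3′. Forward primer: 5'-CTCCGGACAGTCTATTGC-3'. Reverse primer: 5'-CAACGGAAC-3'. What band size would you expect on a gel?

117 bp

The forward primer matches the template at positions 37–54.
The reverse primer's reverse complement is GTTCCGTTG, which matches the template at positions 145–153.
Product length = (reverse-primer end) − (forward-primer start) + 1 = 153 − 37 + 1 = 117 bp.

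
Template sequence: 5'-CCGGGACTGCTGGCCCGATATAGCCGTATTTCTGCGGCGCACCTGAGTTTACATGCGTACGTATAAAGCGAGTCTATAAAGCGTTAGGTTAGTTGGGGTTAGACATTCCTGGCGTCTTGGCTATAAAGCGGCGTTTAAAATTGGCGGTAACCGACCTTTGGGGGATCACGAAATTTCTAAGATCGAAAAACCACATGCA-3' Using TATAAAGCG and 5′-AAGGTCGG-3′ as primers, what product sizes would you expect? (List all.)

The forward primer TATAAAGCG matches the top strand at positions 62–70, 75–83, 122–130.
The reverse primer's reverse complement is CCGACCTT, matching at positions 151–158.
Each forward site pairs with the reverse site to give a product ending at position 158: sizes 97, 84, 37 bp.

97 bp, 84 bp, 37 bp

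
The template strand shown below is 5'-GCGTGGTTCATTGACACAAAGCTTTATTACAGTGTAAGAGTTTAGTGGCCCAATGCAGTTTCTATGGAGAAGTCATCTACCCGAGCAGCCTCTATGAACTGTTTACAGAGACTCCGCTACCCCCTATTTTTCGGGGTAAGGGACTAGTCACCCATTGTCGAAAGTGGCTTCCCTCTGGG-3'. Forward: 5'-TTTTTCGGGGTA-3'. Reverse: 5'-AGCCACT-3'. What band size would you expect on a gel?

The forward primer matches the template at positions 127–138.
Reverse complement of the reverse primer: AGTGGCT. This occurs on the top strand at positions 163–169.
Product length = (reverse-primer end) − (forward-primer start) + 1 = 169 − 127 + 1 = 43 bp.

43 bp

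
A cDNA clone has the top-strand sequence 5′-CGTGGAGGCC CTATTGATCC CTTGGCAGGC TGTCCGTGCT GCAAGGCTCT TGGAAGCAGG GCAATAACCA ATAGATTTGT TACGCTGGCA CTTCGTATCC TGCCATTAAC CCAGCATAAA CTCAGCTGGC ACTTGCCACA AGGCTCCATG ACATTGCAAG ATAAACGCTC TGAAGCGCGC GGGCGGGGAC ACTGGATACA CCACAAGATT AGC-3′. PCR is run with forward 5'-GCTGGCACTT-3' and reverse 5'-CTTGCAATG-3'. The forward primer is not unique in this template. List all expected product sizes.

The forward primer GCTGGCACTT matches the top strand at positions 84–93, 125–134.
The reverse primer's reverse complement is CATTGCAAG, matching at positions 152–160.
Each forward site pairs with the reverse site to give a product ending at position 160: sizes 77, 36 bp.

77 bp, 36 bp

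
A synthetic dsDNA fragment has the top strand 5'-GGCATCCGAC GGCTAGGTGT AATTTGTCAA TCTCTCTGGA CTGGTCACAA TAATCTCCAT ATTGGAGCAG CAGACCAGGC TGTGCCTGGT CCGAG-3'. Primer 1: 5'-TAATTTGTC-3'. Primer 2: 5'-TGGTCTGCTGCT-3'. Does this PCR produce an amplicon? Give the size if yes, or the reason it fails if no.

Primer 1 (TAATTTGTC) matches the top strand at positions 20–28; it acts as a forward primer.
Primer 2's reverse complement is AGCAGCAGACCA, matching the top strand at positions 66–77; it acts as a reverse primer.
The 3' ends face each other across positions 20–77, giving a 58 bp product.

Yes — a 58 bp product.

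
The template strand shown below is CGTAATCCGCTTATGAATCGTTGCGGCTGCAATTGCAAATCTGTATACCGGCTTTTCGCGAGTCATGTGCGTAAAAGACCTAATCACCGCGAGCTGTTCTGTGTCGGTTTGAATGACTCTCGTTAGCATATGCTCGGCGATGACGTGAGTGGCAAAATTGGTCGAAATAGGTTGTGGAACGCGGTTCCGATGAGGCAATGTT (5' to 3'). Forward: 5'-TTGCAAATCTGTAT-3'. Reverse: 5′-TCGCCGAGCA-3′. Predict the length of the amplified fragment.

108 bp

Forward primer TTGCAAATCTGTAT is found on the top strand at positions 33–46.
Taking the reverse complement of TCGCCGAGCA gives TGCTCGGCGA, found at positions 131–140 on the template; the primer anneals here to the top strand with its 3' end pointing upstream.
Amplicon spans positions 33–140: 108 bp.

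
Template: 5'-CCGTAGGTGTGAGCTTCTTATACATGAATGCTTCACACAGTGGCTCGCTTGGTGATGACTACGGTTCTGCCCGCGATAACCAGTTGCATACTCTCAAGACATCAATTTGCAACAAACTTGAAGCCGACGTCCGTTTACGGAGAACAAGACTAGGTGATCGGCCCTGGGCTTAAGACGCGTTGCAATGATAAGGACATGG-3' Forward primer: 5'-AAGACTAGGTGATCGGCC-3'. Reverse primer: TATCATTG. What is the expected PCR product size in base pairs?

Scanning the template, AAGACTAGGTGATCGGCC occurs at positions 146–163; this primer anneals to the bottom strand there with its 3' end pointing downstream.
Taking the reverse complement of TATCATTG gives CAATGATA, found at positions 183–190 on the template; the primer anneals here to the top strand with its 3' end pointing upstream.
Amplicon spans positions 146–190: 45 bp.

45 bp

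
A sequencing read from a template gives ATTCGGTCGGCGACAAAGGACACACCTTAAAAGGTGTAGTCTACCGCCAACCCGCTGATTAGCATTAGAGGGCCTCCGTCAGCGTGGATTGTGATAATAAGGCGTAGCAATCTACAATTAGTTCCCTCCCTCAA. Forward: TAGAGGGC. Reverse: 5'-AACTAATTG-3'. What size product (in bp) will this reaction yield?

58 bp

The forward primer matches the template at positions 66–73.
Taking the reverse complement of AACTAATTG gives CAATTAGTT, found at positions 115–123 on the template; the primer anneals here to the top strand with its 3' end pointing upstream.
Amplicon spans positions 66–123: 58 bp.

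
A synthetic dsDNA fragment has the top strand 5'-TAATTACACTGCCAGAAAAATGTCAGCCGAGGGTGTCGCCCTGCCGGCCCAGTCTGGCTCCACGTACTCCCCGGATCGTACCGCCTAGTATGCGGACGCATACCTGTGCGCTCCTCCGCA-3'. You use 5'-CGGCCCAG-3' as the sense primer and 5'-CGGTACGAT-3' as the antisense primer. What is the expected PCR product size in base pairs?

39 bp

Scanning the template, CGGCCCAG occurs at positions 45–52; this primer anneals to the bottom strand there with its 3' end pointing downstream.
The reverse primer's reverse complement is ATCGTACCG, which matches the template at positions 75–83.
The product runs from position 45 to position 83, so its length is 83 − 45 + 1 = 39 bp.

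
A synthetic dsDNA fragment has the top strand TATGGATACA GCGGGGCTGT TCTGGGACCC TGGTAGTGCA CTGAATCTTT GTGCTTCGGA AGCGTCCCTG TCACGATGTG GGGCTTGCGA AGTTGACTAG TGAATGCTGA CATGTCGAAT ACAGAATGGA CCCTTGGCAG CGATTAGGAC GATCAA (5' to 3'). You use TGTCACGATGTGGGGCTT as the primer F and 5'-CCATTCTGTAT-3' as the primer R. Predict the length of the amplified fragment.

Forward primer TGTCACGATGTGGGGCTT is found on the top strand at positions 69–86.
Reverse complement of the reverse primer: ATACAGAATGG. This occurs on the top strand at positions 119–129.
Amplicon spans positions 69–129: 61 bp.

61 bp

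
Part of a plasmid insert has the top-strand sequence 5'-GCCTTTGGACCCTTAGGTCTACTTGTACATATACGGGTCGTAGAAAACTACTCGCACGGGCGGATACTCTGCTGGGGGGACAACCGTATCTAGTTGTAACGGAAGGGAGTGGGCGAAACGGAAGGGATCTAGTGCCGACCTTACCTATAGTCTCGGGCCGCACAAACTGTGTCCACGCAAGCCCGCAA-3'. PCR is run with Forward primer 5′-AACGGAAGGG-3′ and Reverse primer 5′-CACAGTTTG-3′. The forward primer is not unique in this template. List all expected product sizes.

The forward primer AACGGAAGGG matches the top strand at positions 98–107, 117–126.
The reverse primer's reverse complement is CAAACTGTG, matching at positions 163–171.
Each forward site pairs with the reverse site to give a product ending at position 171: sizes 74, 55 bp.

74 bp, 55 bp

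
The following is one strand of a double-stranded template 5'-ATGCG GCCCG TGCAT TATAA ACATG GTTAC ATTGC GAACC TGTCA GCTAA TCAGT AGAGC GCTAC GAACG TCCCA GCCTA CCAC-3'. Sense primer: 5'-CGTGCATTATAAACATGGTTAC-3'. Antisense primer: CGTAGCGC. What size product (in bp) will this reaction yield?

58 bp

Scanning the template, CGTGCATTATAAACATGGTTAC occurs at positions 9–30; this primer anneals to the bottom strand there with its 3' end pointing downstream.
The reverse primer's reverse complement is GCGCTACG, which matches the template at positions 59–66.
Product length = (reverse-primer end) − (forward-primer start) + 1 = 66 − 9 + 1 = 58 bp.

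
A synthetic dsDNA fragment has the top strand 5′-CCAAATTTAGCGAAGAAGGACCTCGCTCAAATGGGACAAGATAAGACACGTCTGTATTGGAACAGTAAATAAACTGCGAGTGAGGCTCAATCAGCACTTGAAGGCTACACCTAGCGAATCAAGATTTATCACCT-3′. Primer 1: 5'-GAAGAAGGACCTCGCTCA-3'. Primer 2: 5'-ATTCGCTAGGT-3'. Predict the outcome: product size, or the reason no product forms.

Yes — a 108 bp product.

Primer 1 (GAAGAAGGACCTCGCTCA) matches the top strand at positions 12–29; it acts as a forward primer.
Primer 2's reverse complement is ACCTAGCGAAT, matching the top strand at positions 109–119; it acts as a reverse primer.
The 3' ends face each other across positions 12–119, giving a 108 bp product.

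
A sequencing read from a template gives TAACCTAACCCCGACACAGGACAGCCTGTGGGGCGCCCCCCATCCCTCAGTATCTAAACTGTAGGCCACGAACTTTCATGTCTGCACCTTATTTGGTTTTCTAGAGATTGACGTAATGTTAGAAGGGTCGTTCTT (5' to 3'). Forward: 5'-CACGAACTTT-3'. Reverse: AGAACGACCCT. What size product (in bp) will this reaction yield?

Forward primer CACGAACTTT is found on the top strand at positions 67–76.
The reverse primer's reverse complement is AGGGTCGTTCT, which matches the template at positions 124–134.
The product runs from position 67 to position 134, so its length is 134 − 67 + 1 = 68 bp.

68 bp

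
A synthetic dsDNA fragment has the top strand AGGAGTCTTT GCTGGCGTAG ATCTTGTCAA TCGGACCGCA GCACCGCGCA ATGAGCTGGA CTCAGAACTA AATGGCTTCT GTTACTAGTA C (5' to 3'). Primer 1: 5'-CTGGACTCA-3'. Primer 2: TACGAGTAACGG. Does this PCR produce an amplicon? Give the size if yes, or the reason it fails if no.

No product — primer 2 has no binding site in the template.

Primer 2 (TACGAGTAACGG) does not match the top strand, and its reverse complement CCGTTACTCGTA does not match either.
With no annealing site for primer 2, no amplification occurs.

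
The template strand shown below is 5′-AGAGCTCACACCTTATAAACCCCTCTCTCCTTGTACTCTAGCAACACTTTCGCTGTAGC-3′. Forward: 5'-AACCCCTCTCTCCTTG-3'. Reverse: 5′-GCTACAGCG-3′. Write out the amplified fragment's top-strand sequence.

Forward primer AACCCCTCTCTCCTTG is found on the top strand at positions 18–33.
The reverse primer's reverse complement is CGCTGTAGC, which matches the template at positions 51–59.
The product is the template from position 18 through 59 (42 bp).

5'-AACCCCTCTCTCCTTGTACTCTAGCAACACTTTCGCTGTAGC-3'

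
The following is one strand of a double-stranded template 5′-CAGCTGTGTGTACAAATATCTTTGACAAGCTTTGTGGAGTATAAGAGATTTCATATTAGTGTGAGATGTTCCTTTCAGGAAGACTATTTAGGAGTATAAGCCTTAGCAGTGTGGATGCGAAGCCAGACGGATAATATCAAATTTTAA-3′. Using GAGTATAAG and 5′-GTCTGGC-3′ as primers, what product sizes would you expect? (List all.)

92 bp, 37 bp

The forward primer GAGTATAAG matches the top strand at positions 37–45, 92–100.
The reverse primer's reverse complement is GCCAGAC, matching at positions 122–128.
Each forward site pairs with the reverse site to give a product ending at position 128: sizes 92, 37 bp.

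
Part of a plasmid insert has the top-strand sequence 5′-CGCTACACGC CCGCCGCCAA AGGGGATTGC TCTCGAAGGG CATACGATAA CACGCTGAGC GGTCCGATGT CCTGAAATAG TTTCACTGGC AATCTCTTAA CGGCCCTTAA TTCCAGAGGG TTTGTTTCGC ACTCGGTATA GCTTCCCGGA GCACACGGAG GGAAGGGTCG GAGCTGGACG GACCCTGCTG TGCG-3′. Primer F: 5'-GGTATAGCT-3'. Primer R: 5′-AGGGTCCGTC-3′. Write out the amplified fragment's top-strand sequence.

5'-GGTATAGCTTCCCGGAGCACACGGAGGGAAGGGTCGGAGCTGGACGGACCCT-3'

The forward primer matches the template at positions 135–143.
Taking the reverse complement of AGGGTCCGTC gives GACGGACCCT, found at positions 177–186 on the template; the primer anneals here to the top strand with its 3' end pointing upstream.
The product is the template from position 135 through 186 (52 bp).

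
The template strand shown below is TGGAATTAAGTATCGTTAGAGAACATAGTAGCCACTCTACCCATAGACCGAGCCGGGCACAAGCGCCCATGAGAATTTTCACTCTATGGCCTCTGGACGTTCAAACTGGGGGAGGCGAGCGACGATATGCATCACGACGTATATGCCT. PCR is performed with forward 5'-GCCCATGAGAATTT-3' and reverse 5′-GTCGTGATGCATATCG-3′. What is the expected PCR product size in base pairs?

Forward primer GCCCATGAGAATTT is found on the top strand at positions 65–78.
Reverse complement of the reverse primer: CGATATGCATCACGAC. This occurs on the top strand at positions 123–138.
The product runs from position 65 to position 138, so its length is 138 − 65 + 1 = 74 bp.

74 bp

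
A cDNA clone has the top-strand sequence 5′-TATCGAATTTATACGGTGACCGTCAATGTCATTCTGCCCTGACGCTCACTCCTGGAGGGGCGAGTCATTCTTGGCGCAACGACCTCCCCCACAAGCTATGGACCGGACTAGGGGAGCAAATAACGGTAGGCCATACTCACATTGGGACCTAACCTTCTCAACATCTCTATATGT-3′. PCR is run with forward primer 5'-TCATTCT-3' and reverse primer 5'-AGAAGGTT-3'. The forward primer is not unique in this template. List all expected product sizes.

The forward primer TCATTCT matches the top strand at positions 29–35, 65–71.
The reverse primer's reverse complement is AACCTTCT, matching at positions 151–158.
Each forward site pairs with the reverse site to give a product ending at position 158: sizes 130, 94 bp.

130 bp, 94 bp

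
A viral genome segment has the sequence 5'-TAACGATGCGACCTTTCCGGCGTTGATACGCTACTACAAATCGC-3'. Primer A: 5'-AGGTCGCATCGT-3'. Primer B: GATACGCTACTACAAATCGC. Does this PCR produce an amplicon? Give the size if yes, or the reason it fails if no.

Primer A (AGGTCGCATCGT) has reverse complement ACGATGCGACCT, which matches the top strand at positions 3–14; primer A anneals to the top strand there with its 3' end pointing upstream toward position 3.
Primer B (GATACGCTACTACAAATCGC) matches the top strand directly at positions 25–44; it anneals to the bottom strand with its 3' end pointing downstream toward position 44.
The 3' ends diverge (primer A extends toward position 1, primer B toward position 44), so the primers never converge on a shared product.

No product — the primers' 3' ends point away from each other.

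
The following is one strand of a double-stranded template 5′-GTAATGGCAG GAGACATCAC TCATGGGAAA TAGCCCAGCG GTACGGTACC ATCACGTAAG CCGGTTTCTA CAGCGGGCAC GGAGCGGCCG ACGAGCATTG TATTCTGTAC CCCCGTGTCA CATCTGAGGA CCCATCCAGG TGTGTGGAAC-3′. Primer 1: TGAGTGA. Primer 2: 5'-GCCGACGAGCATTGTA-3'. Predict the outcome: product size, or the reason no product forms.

Primer 1 (TGAGTGA) has reverse complement TCACTCA, which matches the top strand at positions 17–23; primer 1 anneals to the top strand there with its 3' end pointing upstream toward position 17.
Primer 2 (GCCGACGAGCATTGTA) matches the top strand directly at positions 87–102; it anneals to the bottom strand with its 3' end pointing downstream toward position 102.
The 3' ends diverge (primer 1 extends toward position 1, primer 2 toward position 150), so the primers never converge on a shared product.

No product — the primers' 3' ends point away from each other.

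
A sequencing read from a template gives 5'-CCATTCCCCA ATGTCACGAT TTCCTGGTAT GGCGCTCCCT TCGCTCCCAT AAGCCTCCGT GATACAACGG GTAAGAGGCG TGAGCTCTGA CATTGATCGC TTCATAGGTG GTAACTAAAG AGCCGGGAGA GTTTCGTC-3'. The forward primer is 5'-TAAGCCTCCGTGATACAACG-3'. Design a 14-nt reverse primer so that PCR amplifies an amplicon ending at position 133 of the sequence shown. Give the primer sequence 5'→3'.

The forward primer binds at positions 50–69; the product's 3' end on the top strand is position 133.
The reverse primer anneals to the top strand over positions 120–133, i.e. to GAGCCGGGAGAGTT.
Its sequence written 5'→3' is the reverse complement: AACTCTCCCGGCTC.

5'-AACTCTCCCGGCTC-3'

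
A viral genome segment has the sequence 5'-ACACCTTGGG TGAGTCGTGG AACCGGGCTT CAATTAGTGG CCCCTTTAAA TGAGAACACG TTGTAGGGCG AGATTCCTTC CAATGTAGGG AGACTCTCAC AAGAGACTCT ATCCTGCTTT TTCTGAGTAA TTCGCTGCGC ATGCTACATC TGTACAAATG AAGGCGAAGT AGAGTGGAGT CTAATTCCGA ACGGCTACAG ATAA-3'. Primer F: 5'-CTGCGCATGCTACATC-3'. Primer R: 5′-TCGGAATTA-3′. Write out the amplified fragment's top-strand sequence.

5'-CTGCGCATGCTACATCTGTACAAATGAAGGCGAAGTAGAGTGGAGTCTAATTCCGA-3'

Scanning the template, CTGCGCATGCTACATC occurs at positions 135–150; this primer anneals to the bottom strand there with its 3' end pointing downstream.
Taking the reverse complement of TCGGAATTA gives TAATTCCGA, found at positions 182–190 on the template; the primer anneals here to the top strand with its 3' end pointing upstream.
The product is the template from position 135 through 190 (56 bp).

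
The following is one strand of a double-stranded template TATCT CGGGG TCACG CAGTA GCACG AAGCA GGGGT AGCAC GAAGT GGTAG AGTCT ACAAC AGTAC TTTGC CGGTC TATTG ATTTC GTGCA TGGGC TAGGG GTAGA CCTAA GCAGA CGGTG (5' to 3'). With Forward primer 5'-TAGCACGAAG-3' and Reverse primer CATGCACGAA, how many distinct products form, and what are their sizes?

The forward primer TAGCACGAAG matches the top strand at positions 19–28, 35–44.
The reverse primer's reverse complement is TTCGTGCATG, matching at positions 83–92.
Each forward site pairs with the reverse site to give a product ending at position 92: sizes 74, 58 bp.

Two products: 74 bp, 58 bp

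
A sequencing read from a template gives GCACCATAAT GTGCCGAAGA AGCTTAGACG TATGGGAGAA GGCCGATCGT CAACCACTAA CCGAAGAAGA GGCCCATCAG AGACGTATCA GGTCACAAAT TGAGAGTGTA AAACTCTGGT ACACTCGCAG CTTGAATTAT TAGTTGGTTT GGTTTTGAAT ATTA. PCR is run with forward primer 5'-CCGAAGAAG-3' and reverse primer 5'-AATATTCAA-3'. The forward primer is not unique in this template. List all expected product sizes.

150 bp, 103 bp

The forward primer CCGAAGAAG matches the top strand at positions 14–22, 61–69.
The reverse primer's reverse complement is TTGAATATT, matching at positions 155–163.
Each forward site pairs with the reverse site to give a product ending at position 163: sizes 150, 103 bp.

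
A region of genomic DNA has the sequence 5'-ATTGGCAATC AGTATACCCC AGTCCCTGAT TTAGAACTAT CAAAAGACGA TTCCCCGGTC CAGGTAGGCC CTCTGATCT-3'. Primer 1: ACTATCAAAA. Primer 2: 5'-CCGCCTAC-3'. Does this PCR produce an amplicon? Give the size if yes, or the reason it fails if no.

No product — primer 2 has no binding site in the template.

Primer 2 (CCGCCTAC) does not match the top strand, and its reverse complement GTAGGCGG does not match either.
With no annealing site for primer 2, no amplification occurs.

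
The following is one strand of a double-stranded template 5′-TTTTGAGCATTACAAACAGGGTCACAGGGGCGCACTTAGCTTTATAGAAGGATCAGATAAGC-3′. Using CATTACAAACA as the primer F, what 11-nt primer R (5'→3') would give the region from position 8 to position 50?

The product's 3' end on the top strand is position 50.
The reverse primer anneals to the top strand over positions 40–50, i.e. to CTTTATAGAAG.
Its sequence written 5'→3' is the reverse complement: CTTCTATAAAG.

5'-CTTCTATAAAG-3'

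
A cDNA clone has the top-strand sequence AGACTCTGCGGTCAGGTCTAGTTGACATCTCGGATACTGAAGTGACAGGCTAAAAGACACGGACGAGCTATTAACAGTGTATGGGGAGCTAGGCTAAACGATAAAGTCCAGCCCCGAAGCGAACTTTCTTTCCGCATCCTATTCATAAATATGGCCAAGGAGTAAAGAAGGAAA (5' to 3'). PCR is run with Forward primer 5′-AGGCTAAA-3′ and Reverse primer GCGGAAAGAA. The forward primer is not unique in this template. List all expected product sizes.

89 bp, 45 bp

The forward primer AGGCTAAA matches the top strand at positions 47–54, 91–98.
The reverse primer's reverse complement is TTCTTTCCGC, matching at positions 126–135.
Each forward site pairs with the reverse site to give a product ending at position 135: sizes 89, 45 bp.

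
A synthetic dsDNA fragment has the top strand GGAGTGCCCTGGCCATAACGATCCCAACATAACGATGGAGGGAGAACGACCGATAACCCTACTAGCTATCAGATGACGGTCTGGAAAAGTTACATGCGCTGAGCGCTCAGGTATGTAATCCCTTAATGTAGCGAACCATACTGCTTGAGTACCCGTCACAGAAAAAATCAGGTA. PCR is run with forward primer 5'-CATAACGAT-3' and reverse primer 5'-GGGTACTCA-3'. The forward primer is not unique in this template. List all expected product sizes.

The forward primer CATAACGAT matches the top strand at positions 14–22, 28–36.
The reverse primer's reverse complement is TGAGTACCC, matching at positions 146–154.
Each forward site pairs with the reverse site to give a product ending at position 154: sizes 141, 127 bp.

141 bp, 127 bp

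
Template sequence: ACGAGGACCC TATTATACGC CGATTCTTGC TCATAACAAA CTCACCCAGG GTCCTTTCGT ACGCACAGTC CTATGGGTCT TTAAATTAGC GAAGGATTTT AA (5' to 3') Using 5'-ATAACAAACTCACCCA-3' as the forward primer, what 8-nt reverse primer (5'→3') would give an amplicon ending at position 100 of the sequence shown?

The forward primer binds at positions 33–48; the product's 3' end on the top strand is position 100.
The reverse primer anneals to the top strand over positions 93–100, i.e. to AGGATTTT.
Its sequence written 5'→3' is the reverse complement: AAAATCCT.

5'-AAAATCCT-3'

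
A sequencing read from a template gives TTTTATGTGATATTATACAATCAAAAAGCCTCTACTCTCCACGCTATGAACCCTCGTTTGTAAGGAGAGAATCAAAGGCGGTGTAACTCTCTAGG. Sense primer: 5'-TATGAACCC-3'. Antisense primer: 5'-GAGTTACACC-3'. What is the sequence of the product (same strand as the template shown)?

5'-TATGAACCCTCGTTTGTAAGGAGAGAATCAAAGGCGGTGTAACTC-3'

Forward primer TATGAACCC is found on the top strand at positions 45–53.
Reverse complement of the reverse primer: GGTGTAACTC. This occurs on the top strand at positions 80–89.
The product is the template from position 45 through 89 (45 bp).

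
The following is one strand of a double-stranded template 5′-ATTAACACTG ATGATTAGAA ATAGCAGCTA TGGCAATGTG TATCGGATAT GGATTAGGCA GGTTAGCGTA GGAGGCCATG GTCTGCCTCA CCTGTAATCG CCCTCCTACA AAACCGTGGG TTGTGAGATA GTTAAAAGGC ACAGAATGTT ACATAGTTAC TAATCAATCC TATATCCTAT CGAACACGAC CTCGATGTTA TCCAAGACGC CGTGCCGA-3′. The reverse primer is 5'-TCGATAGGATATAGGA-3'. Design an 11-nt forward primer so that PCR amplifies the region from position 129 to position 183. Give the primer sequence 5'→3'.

5'-TAGTTAAAAGG-3'

The reverse primer's reverse complement TCCTATATCCTATCGA matches the template at positions 168–183; the product starts at position 129.
The forward primer is identical to the top strand over positions 129–139: TAGTTAAAAGG.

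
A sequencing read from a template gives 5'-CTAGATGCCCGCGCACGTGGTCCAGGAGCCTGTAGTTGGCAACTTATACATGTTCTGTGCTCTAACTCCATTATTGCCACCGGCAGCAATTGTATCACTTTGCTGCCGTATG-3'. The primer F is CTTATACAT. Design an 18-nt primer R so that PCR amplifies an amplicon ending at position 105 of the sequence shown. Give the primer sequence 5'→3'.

5'-CAGCAAAGTGATACAATT-3'

The forward primer binds at positions 43–51; the product's 3' end on the top strand is position 105.
The reverse primer anneals to the top strand over positions 88–105, i.e. to AATTGTATCACTTTGCTG.
Its sequence written 5'→3' is the reverse complement: CAGCAAAGTGATACAATT.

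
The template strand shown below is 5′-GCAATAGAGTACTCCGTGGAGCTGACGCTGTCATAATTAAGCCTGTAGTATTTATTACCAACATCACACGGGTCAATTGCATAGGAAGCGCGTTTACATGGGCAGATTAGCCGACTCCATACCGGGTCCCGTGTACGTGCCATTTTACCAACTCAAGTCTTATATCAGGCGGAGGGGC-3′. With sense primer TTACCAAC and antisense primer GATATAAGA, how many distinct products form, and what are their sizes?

The forward primer TTACCAAC matches the top strand at positions 55–62, 145–152.
The reverse primer's reverse complement is TCTTATATC, matching at positions 158–166.
Each forward site pairs with the reverse site to give a product ending at position 166: sizes 112, 22 bp.

Two products: 112 bp, 22 bp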